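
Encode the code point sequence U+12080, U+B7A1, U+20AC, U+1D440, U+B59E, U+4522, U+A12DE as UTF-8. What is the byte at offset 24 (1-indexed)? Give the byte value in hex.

0x9E

1-indexed offset 24 is 0-indexed offset 23.
U+12080 → 4-byte form F0 92 82 80 at offsets 0–3.
U+B7A1 → 3-byte form EB 9E A1 at offsets 4–6.
U+20AC → 3-byte form E2 82 AC at offsets 7–9.
U+1D440 → 4-byte form F0 9D 91 80 at offsets 10–13.
U+B59E → 3-byte form EB 96 9E at offsets 14–16.
U+4522 → 3-byte form E4 94 A2 at offsets 17–19.
U+A12DE → 4-byte form F2 A1 8B 9E at offsets 20–23.
Offset 23 falls in char 7's range; it's byte 4 of F2 A1 8B 9E = 0x9E.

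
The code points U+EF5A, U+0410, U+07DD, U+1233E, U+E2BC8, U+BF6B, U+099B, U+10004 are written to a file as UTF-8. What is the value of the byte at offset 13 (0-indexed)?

U+EF5A → 3-byte form EE BD 9A at offsets 0–2.
U+0410 → 2-byte form D0 90 at offsets 3–4.
U+07DD → 2-byte form DF 9D at offsets 5–6.
U+1233E → 4-byte form F0 92 8C BE at offsets 7–10.
U+E2BC8 → 4-byte form F3 A2 AF 88 at offsets 11–14.
Offset 13 falls in char 5's range; it's byte 3 of F3 A2 AF 88 = 0xAF.

0xAF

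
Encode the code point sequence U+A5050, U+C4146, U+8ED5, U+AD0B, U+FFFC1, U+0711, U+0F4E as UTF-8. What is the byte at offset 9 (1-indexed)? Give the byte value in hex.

1-indexed offset 9 is 0-indexed offset 8.
U+A5050 → 4-byte form F2 A5 81 90 at offsets 0–3.
U+C4146 → 4-byte form F3 84 85 86 at offsets 4–7.
U+8ED5 → 3-byte form E8 BB 95 at offsets 8–10.
Offset 8 falls in char 3's range; it's byte 1 of E8 BB 95 = 0xE8.

0xE8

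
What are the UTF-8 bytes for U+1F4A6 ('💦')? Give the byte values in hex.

F0 9F 92 A6

U+1F4A6 = 0x1F4A6 = 128166 decimal. In range U+10000–U+10FFFF → 4-byte form: 11110xxx 10xxxxxx 10xxxxxx 10xxxxxx.
Binary (21 bits): 000011111010010100110.
Split 3+6+6+6: 000 | 011111 | 010010 | 100110.
Byte 1: 11110000 = 0xF0.
Byte 2: 10011111 = 0x9F.
Byte 3: 10010010 = 0x92.
Byte 4: 10100110 = 0xA6.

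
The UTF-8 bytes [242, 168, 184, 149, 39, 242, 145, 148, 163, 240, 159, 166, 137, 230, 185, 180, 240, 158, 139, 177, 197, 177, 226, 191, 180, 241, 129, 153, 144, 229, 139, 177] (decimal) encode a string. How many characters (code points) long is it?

10

Byte at offset 0: 0xF2 = 11110010 → 4-byte char (#1). Advance 4.
Byte at offset 4: 0x27 = 00100111 → 1-byte char (#2). Advance 1.
Byte at offset 5: 0xF2 = 11110010 → 4-byte char (#3). Advance 4.
Byte at offset 9: 0xF0 = 11110000 → 4-byte char (#4). Advance 4.
Byte at offset 13: 0xE6 = 11100110 → 3-byte char (#5). Advance 3.
Byte at offset 16: 0xF0 = 11110000 → 4-byte char (#6). Advance 4.
Byte at offset 20: 0xC5 = 11000101 → 2-byte char (#7). Advance 2.
Byte at offset 22: 0xE2 = 11100010 → 3-byte char (#8). Advance 3.
Byte at offset 25: 0xF1 = 11110001 → 4-byte char (#9). Advance 4.
Byte at offset 29: 0xE5 = 11100101 → 3-byte char (#10). Advance 3.
Reached end at offset 32 after 10 code points.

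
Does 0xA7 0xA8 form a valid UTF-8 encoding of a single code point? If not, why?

Byte 0xA7 = 10100111 has the form 10xxxxxx — a continuation byte — but there is no preceding leading byte.

invalid (continuation byte with no leading byte)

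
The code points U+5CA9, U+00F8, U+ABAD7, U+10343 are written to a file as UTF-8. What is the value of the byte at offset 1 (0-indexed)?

U+5CA9 → 3-byte form E5 B2 A9 at offsets 0–2.
Offset 1 falls in char 1's range; it's byte 2 of E5 B2 A9 = 0xB2.

0xB2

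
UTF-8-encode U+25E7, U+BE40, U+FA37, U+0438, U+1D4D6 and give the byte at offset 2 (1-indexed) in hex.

1-indexed offset 2 is 0-indexed offset 1.
U+25E7 → 3-byte form E2 97 A7 at offsets 0–2.
Offset 1 falls in char 1's range; it's byte 2 of E2 97 A7 = 0x97.

0x97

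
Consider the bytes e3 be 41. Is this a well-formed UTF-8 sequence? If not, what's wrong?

Leading byte 0xE3 = 11100011 → 3-byte form.
Byte 3 is 0x41 = 01000001, which is not 10xxxxxx — expected a continuation byte.

invalid (non-continuation byte where continuation expected)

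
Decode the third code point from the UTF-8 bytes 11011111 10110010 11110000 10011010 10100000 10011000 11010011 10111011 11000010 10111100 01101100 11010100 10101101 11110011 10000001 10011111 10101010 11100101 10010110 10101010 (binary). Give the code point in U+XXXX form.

U+04FB

Offset 0: leading byte 0xDF = 11011111 → 2-byte char #1 = DF B2.
Offset 2: leading byte 0xF0 = 11110000 → 4-byte char #2 = F0 9A A0 98.
Offset 6: leading byte 0xD3 = 11010011 → 2-byte char #3 = D3 BB.
Leading byte 0xD3 = 11010011 matches 110xxxxx → 2-byte sequence.
Byte 1: 0xD3 = 11010011, payload 10011 (5 bits).
Byte 2: 0xBB = 10111011 (10xxxxxx ✓), payload 111011.
Concatenate: 10011111011 = 0x4FB (11 bits → U+04FB).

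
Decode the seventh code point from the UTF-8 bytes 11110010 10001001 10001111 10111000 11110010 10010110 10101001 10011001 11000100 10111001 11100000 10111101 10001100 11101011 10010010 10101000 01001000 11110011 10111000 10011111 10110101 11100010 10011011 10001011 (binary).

U+F87F5

Offset 0: leading byte 0xF2 = 11110010 → 4-byte char #1 = F2 89 8F B8.
Offset 4: leading byte 0xF2 = 11110010 → 4-byte char #2 = F2 96 A9 99.
Offset 8: leading byte 0xC4 = 11000100 → 2-byte char #3 = C4 B9.
Offset 10: leading byte 0xE0 = 11100000 → 3-byte char #4 = E0 BD 8C.
Offset 13: leading byte 0xEB = 11101011 → 3-byte char #5 = EB 92 A8.
Offset 16: leading byte 0x48 = 01001000 → 1-byte char #6 = 48.
Offset 17: leading byte 0xF3 = 11110011 → 4-byte char #7 = F3 B8 9F B5.
Leading byte 0xF3 = 11110011 matches 11110xxx → 4-byte sequence.
Byte 1: 0xF3 = 11110011, payload 011 (3 bits).
Byte 2: 0xB8 = 10111000 (10xxxxxx ✓), payload 111000.
Byte 3: 0x9F = 10011111 (10xxxxxx ✓), payload 011111.
Byte 4: 0xB5 = 10110101 (10xxxxxx ✓), payload 110101.
Concatenate: 011111000011111110101 = 0xF87F5 (21 bits → U+F87F5).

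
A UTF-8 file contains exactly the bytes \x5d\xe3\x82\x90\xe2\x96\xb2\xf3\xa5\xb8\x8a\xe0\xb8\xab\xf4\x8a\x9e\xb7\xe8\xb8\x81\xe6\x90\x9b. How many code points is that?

8

Byte at offset 0: 0x5D = 01011101 → 1-byte char (#1). Advance 1.
Byte at offset 1: 0xE3 = 11100011 → 3-byte char (#2). Advance 3.
Byte at offset 4: 0xE2 = 11100010 → 3-byte char (#3). Advance 3.
Byte at offset 7: 0xF3 = 11110011 → 4-byte char (#4). Advance 4.
Byte at offset 11: 0xE0 = 11100000 → 3-byte char (#5). Advance 3.
Byte at offset 14: 0xF4 = 11110100 → 4-byte char (#6). Advance 4.
Byte at offset 18: 0xE8 = 11101000 → 3-byte char (#7). Advance 3.
Byte at offset 21: 0xE6 = 11100110 → 3-byte char (#8). Advance 3.
Reached end at offset 24 after 8 code points.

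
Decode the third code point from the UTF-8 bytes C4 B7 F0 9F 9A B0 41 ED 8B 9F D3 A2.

U+0041

Offset 0: leading byte 0xC4 = 11000100 → 2-byte char #1 = C4 B7.
Offset 2: leading byte 0xF0 = 11110000 → 4-byte char #2 = F0 9F 9A B0.
Offset 6: leading byte 0x41 = 01000001 → 1-byte char #3 = 41.
Leading byte 0x41 = 01000001 matches 0xxxxxxx → 1-byte sequence.
Byte 1: 0x41 = 01000001, payload 1000001 (7 bits).
Concatenate: 1000001 = 0x41 (7 bits → U+0041).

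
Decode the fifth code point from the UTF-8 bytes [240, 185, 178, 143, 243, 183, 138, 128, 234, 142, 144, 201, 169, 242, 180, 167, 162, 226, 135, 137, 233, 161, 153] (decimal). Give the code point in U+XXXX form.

Offset 0: leading byte 0xF0 = 11110000 → 4-byte char #1 = F0 B9 B2 8F.
Offset 4: leading byte 0xF3 = 11110011 → 4-byte char #2 = F3 B7 8A 80.
Offset 8: leading byte 0xEA = 11101010 → 3-byte char #3 = EA 8E 90.
Offset 11: leading byte 0xC9 = 11001001 → 2-byte char #4 = C9 A9.
Offset 13: leading byte 0xF2 = 11110010 → 4-byte char #5 = F2 B4 A7 A2.
Leading byte 0xF2 = 11110010 matches 11110xxx → 4-byte sequence.
Byte 1: 0xF2 = 11110010, payload 010 (3 bits).
Byte 2: 0xB4 = 10110100 (10xxxxxx ✓), payload 110100.
Byte 3: 0xA7 = 10100111 (10xxxxxx ✓), payload 100111.
Byte 4: 0xA2 = 10100010 (10xxxxxx ✓), payload 100010.
Concatenate: 010110100100111100010 = 0xB49E2 (21 bits → U+B49E2).

U+B49E2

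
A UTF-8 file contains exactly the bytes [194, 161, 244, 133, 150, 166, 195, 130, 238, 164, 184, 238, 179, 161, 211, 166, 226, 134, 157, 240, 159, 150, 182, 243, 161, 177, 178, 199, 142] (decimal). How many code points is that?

10

Byte at offset 0: 0xC2 = 11000010 → 2-byte char (#1). Advance 2.
Byte at offset 2: 0xF4 = 11110100 → 4-byte char (#2). Advance 4.
Byte at offset 6: 0xC3 = 11000011 → 2-byte char (#3). Advance 2.
Byte at offset 8: 0xEE = 11101110 → 3-byte char (#4). Advance 3.
Byte at offset 11: 0xEE = 11101110 → 3-byte char (#5). Advance 3.
Byte at offset 14: 0xD3 = 11010011 → 2-byte char (#6). Advance 2.
Byte at offset 16: 0xE2 = 11100010 → 3-byte char (#7). Advance 3.
Byte at offset 19: 0xF0 = 11110000 → 4-byte char (#8). Advance 4.
Byte at offset 23: 0xF3 = 11110011 → 4-byte char (#9). Advance 4.
Byte at offset 27: 0xC7 = 11000111 → 2-byte char (#10). Advance 2.
Reached end at offset 29 after 10 code points.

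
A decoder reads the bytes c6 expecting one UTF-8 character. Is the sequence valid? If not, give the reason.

invalid (sequence truncated)

Leading byte 0xC6 = 11000110 → 2-byte form, but only 1 byte is present.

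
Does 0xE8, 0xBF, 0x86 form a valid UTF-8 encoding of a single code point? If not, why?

valid

Leading byte 0xE8 = 11101000 → 3-byte form.
Continuation bytes 0xBF=10111111, 0x86=10000110 all match 10xxxxxx.
Decoded value 0x8FC6 is ≥ 0x800 (shortest form) and not a surrogate.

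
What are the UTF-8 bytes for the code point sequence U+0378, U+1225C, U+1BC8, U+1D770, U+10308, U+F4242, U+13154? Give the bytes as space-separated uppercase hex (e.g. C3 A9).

CD B8 F0 92 89 9C E1 AF 88 F0 9D 9D B0 F0 90 8C 88 F3 B4 89 82 F0 93 85 94

U+0378: 2-byte form → CD B8.
U+1225C: 4-byte form → F0 92 89 9C.
U+1BC8: 3-byte form → E1 AF 88.
U+1D770: 4-byte form → F0 9D 9D B0.
U+10308: 4-byte form → F0 90 8C 88.
U+F4242: 4-byte form → F3 B4 89 82.
U+13154: 4-byte form → F0 93 85 94.
Concatenated (25 bytes): CD B8 F0 92 89 9C E1 AF 88 F0 9D 9D B0 F0 90 8C 88 F3 B4 89 82 F0 93 85 94.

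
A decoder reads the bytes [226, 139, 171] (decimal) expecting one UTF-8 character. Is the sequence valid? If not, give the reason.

valid

Leading byte 0xE2 = 11100010 → 3-byte form.
Continuation bytes 0x8B=10001011, 0xAB=10101011 all match 10xxxxxx.
Decoded value 0x22EB is ≥ 0x800 (shortest form) and not a surrogate.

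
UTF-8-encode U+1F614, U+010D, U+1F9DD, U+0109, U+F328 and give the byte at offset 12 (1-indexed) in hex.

1-indexed offset 12 is 0-indexed offset 11.
U+1F614 → 4-byte form F0 9F 98 94 at offsets 0–3.
U+010D → 2-byte form C4 8D at offsets 4–5.
U+1F9DD → 4-byte form F0 9F A7 9D at offsets 6–9.
U+0109 → 2-byte form C4 89 at offsets 10–11.
Offset 11 falls in char 4's range; it's byte 2 of C4 89 = 0x89.

0x89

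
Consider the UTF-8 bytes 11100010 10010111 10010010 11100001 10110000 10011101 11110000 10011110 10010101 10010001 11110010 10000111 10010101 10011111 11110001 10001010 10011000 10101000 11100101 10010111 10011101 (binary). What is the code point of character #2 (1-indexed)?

Offset 0: leading byte 0xE2 = 11100010 → 3-byte char #1 = E2 97 92.
Offset 3: leading byte 0xE1 = 11100001 → 3-byte char #2 = E1 B0 9D.
Leading byte 0xE1 = 11100001 matches 1110xxxx → 3-byte sequence.
Byte 1: 0xE1 = 11100001, payload 0001 (4 bits).
Byte 2: 0xB0 = 10110000 (10xxxxxx ✓), payload 110000.
Byte 3: 0x9D = 10011101 (10xxxxxx ✓), payload 011101.
Concatenate: 0001110000011101 = 0x1C1D (16 bits → U+1C1D).

U+1C1D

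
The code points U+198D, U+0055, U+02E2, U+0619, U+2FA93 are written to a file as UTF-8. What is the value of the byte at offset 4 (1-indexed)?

1-indexed offset 4 is 0-indexed offset 3.
U+198D → 3-byte form E1 A6 8D at offsets 0–2.
U+0055 → 1-byte form 55 at offsets 3–3.
Offset 3 falls in char 2's range; it's byte 1 of 55 = 0x55.

0x55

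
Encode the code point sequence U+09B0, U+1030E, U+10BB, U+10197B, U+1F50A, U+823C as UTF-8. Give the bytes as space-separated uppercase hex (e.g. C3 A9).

E0 A6 B0 F0 90 8C 8E E1 82 BB F4 81 A5 BB F0 9F 94 8A E8 88 BC

U+09B0: 3-byte form → E0 A6 B0.
U+1030E: 4-byte form → F0 90 8C 8E.
U+10BB: 3-byte form → E1 82 BB.
U+10197B: 4-byte form → F4 81 A5 BB.
U+1F50A: 4-byte form → F0 9F 94 8A.
U+823C: 3-byte form → E8 88 BC.
Concatenated (21 bytes): E0 A6 B0 F0 90 8C 8E E1 82 BB F4 81 A5 BB F0 9F 94 8A E8 88 BC.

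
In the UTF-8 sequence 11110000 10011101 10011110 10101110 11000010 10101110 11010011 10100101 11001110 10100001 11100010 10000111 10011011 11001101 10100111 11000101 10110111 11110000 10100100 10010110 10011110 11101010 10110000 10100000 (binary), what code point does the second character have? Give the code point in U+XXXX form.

U+00AE

Offset 0: leading byte 0xF0 = 11110000 → 4-byte char #1 = F0 9D 9E AE.
Offset 4: leading byte 0xC2 = 11000010 → 2-byte char #2 = C2 AE.
Leading byte 0xC2 = 11000010 matches 110xxxxx → 2-byte sequence.
Byte 1: 0xC2 = 11000010, payload 00010 (5 bits).
Byte 2: 0xAE = 10101110 (10xxxxxx ✓), payload 101110.
Concatenate: 00010101110 = 0xAE (11 bits → U+00AE).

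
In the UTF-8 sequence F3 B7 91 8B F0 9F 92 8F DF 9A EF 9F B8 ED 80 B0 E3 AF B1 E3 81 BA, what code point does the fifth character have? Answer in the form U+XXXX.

U+D030

Offset 0: leading byte 0xF3 = 11110011 → 4-byte char #1 = F3 B7 91 8B.
Offset 4: leading byte 0xF0 = 11110000 → 4-byte char #2 = F0 9F 92 8F.
Offset 8: leading byte 0xDF = 11011111 → 2-byte char #3 = DF 9A.
Offset 10: leading byte 0xEF = 11101111 → 3-byte char #4 = EF 9F B8.
Offset 13: leading byte 0xED = 11101101 → 3-byte char #5 = ED 80 B0.
Leading byte 0xED = 11101101 matches 1110xxxx → 3-byte sequence.
Byte 1: 0xED = 11101101, payload 1101 (4 bits).
Byte 2: 0x80 = 10000000 (10xxxxxx ✓), payload 000000.
Byte 3: 0xB0 = 10110000 (10xxxxxx ✓), payload 110000.
Concatenate: 1101000000110000 = 0xD030 (16 bits → U+D030).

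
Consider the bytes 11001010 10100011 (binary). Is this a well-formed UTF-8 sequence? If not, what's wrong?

Leading byte 0xCA = 11001010 → 2-byte form.
Continuation bytes 0xA3=10100011 all match 10xxxxxx.
Decoded value 0x2A3 is ≥ 0x80 (shortest form) and not a surrogate.

valid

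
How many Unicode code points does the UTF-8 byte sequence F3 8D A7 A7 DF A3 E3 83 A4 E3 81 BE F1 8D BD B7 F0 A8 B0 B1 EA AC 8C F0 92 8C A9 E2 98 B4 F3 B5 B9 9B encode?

Byte at offset 0: 0xF3 = 11110011 → 4-byte char (#1). Advance 4.
Byte at offset 4: 0xDF = 11011111 → 2-byte char (#2). Advance 2.
Byte at offset 6: 0xE3 = 11100011 → 3-byte char (#3). Advance 3.
Byte at offset 9: 0xE3 = 11100011 → 3-byte char (#4). Advance 3.
Byte at offset 12: 0xF1 = 11110001 → 4-byte char (#5). Advance 4.
Byte at offset 16: 0xF0 = 11110000 → 4-byte char (#6). Advance 4.
Byte at offset 20: 0xEA = 11101010 → 3-byte char (#7). Advance 3.
Byte at offset 23: 0xF0 = 11110000 → 4-byte char (#8). Advance 4.
Byte at offset 27: 0xE2 = 11100010 → 3-byte char (#9). Advance 3.
Byte at offset 30: 0xF3 = 11110011 → 4-byte char (#10). Advance 4.
Reached end at offset 34 after 10 code points.

10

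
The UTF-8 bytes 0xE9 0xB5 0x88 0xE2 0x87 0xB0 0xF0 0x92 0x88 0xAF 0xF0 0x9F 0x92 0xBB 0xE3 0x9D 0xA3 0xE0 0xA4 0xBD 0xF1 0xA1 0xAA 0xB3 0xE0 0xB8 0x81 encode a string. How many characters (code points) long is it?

8

Byte at offset 0: 0xE9 = 11101001 → 3-byte char (#1). Advance 3.
Byte at offset 3: 0xE2 = 11100010 → 3-byte char (#2). Advance 3.
Byte at offset 6: 0xF0 = 11110000 → 4-byte char (#3). Advance 4.
Byte at offset 10: 0xF0 = 11110000 → 4-byte char (#4). Advance 4.
Byte at offset 14: 0xE3 = 11100011 → 3-byte char (#5). Advance 3.
Byte at offset 17: 0xE0 = 11100000 → 3-byte char (#6). Advance 3.
Byte at offset 20: 0xF1 = 11110001 → 4-byte char (#7). Advance 4.
Byte at offset 24: 0xE0 = 11100000 → 3-byte char (#8). Advance 3.
Reached end at offset 27 after 8 code points.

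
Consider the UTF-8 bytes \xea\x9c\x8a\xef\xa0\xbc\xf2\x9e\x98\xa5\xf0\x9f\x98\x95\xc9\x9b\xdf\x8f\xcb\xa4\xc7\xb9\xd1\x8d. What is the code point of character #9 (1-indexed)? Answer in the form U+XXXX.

U+044D

Offset 0: leading byte 0xEA = 11101010 → 3-byte char #1 = EA 9C 8A.
Offset 3: leading byte 0xEF = 11101111 → 3-byte char #2 = EF A0 BC.
Offset 6: leading byte 0xF2 = 11110010 → 4-byte char #3 = F2 9E 98 A5.
Offset 10: leading byte 0xF0 = 11110000 → 4-byte char #4 = F0 9F 98 95.
Offset 14: leading byte 0xC9 = 11001001 → 2-byte char #5 = C9 9B.
Offset 16: leading byte 0xDF = 11011111 → 2-byte char #6 = DF 8F.
Offset 18: leading byte 0xCB = 11001011 → 2-byte char #7 = CB A4.
Offset 20: leading byte 0xC7 = 11000111 → 2-byte char #8 = C7 B9.
Offset 22: leading byte 0xD1 = 11010001 → 2-byte char #9 = D1 8D.
Leading byte 0xD1 = 11010001 matches 110xxxxx → 2-byte sequence.
Byte 1: 0xD1 = 11010001, payload 10001 (5 bits).
Byte 2: 0x8D = 10001101 (10xxxxxx ✓), payload 001101.
Concatenate: 10001001101 = 0x44D (11 bits → U+044D).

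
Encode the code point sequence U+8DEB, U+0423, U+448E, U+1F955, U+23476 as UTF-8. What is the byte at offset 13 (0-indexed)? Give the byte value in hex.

0xA3

U+8DEB → 3-byte form E8 B7 AB at offsets 0–2.
U+0423 → 2-byte form D0 A3 at offsets 3–4.
U+448E → 3-byte form E4 92 8E at offsets 5–7.
U+1F955 → 4-byte form F0 9F A5 95 at offsets 8–11.
U+23476 → 4-byte form F0 A3 91 B6 at offsets 12–15.
Offset 13 falls in char 5's range; it's byte 2 of F0 A3 91 B6 = 0xA3.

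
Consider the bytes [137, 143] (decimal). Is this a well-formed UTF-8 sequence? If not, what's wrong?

invalid (continuation byte with no leading byte)

Byte 0x89 = 10001001 has the form 10xxxxxx — a continuation byte — but there is no preceding leading byte.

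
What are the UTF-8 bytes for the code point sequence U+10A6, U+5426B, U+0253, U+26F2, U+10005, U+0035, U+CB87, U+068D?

E1 82 A6 F1 94 89 AB C9 93 E2 9B B2 F0 90 80 85 35 EC AE 87 DA 8D

U+10A6: 3-byte form → E1 82 A6.
U+5426B: 4-byte form → F1 94 89 AB.
U+0253: 2-byte form → C9 93.
U+26F2: 3-byte form → E2 9B B2.
U+10005: 4-byte form → F0 90 80 85.
U+0035: 1-byte form → 35.
U+CB87: 3-byte form → EC AE 87.
U+068D: 2-byte form → DA 8D.
Concatenated (22 bytes): E1 82 A6 F1 94 89 AB C9 93 E2 9B B2 F0 90 80 85 35 EC AE 87 DA 8D.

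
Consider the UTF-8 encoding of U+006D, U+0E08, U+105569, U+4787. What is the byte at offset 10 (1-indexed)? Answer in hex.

1-indexed offset 10 is 0-indexed offset 9.
U+006D → 1-byte form 6D at offsets 0–0.
U+0E08 → 3-byte form E0 B8 88 at offsets 1–3.
U+105569 → 4-byte form F4 85 95 A9 at offsets 4–7.
U+4787 → 3-byte form E4 9E 87 at offsets 8–10.
Offset 9 falls in char 4's range; it's byte 2 of E4 9E 87 = 0x9E.

0x9E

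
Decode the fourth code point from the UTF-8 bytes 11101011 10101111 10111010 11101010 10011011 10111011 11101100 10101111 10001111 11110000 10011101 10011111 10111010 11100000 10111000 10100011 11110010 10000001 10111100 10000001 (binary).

U+1D7FA

Offset 0: leading byte 0xEB = 11101011 → 3-byte char #1 = EB AF BA.
Offset 3: leading byte 0xEA = 11101010 → 3-byte char #2 = EA 9B BB.
Offset 6: leading byte 0xEC = 11101100 → 3-byte char #3 = EC AF 8F.
Offset 9: leading byte 0xF0 = 11110000 → 4-byte char #4 = F0 9D 9F BA.
Leading byte 0xF0 = 11110000 matches 11110xxx → 4-byte sequence.
Byte 1: 0xF0 = 11110000, payload 000 (3 bits).
Byte 2: 0x9D = 10011101 (10xxxxxx ✓), payload 011101.
Byte 3: 0x9F = 10011111 (10xxxxxx ✓), payload 011111.
Byte 4: 0xBA = 10111010 (10xxxxxx ✓), payload 111010.
Concatenate: 000011101011111111010 = 0x1D7FA (21 bits → U+1D7FA).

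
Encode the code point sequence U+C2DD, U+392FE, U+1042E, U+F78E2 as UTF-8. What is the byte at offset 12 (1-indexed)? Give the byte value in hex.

0xF3

1-indexed offset 12 is 0-indexed offset 11.
U+C2DD → 3-byte form EC 8B 9D at offsets 0–2.
U+392FE → 4-byte form F0 B9 8B BE at offsets 3–6.
U+1042E → 4-byte form F0 90 90 AE at offsets 7–10.
U+F78E2 → 4-byte form F3 B7 A3 A2 at offsets 11–14.
Offset 11 falls in char 4's range; it's byte 1 of F3 B7 A3 A2 = 0xF3.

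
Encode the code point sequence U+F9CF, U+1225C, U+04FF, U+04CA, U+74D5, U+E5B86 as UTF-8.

EF A7 8F F0 92 89 9C D3 BF D3 8A E7 93 95 F3 A5 AE 86

U+F9CF: 3-byte form → EF A7 8F.
U+1225C: 4-byte form → F0 92 89 9C.
U+04FF: 2-byte form → D3 BF.
U+04CA: 2-byte form → D3 8A.
U+74D5: 3-byte form → E7 93 95.
U+E5B86: 4-byte form → F3 A5 AE 86.
Concatenated (18 bytes): EF A7 8F F0 92 89 9C D3 BF D3 8A E7 93 95 F3 A5 AE 86.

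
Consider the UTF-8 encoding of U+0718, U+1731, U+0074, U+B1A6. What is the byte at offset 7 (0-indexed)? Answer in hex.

U+0718 → 2-byte form DC 98 at offsets 0–1.
U+1731 → 3-byte form E1 9C B1 at offsets 2–4.
U+0074 → 1-byte form 74 at offsets 5–5.
U+B1A6 → 3-byte form EB 86 A6 at offsets 6–8.
Offset 7 falls in char 4's range; it's byte 2 of EB 86 A6 = 0x86.

0x86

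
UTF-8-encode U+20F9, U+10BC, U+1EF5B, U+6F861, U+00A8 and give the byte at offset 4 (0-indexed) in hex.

0x82

U+20F9 → 3-byte form E2 83 B9 at offsets 0–2.
U+10BC → 3-byte form E1 82 BC at offsets 3–5.
Offset 4 falls in char 2's range; it's byte 2 of E1 82 BC = 0x82.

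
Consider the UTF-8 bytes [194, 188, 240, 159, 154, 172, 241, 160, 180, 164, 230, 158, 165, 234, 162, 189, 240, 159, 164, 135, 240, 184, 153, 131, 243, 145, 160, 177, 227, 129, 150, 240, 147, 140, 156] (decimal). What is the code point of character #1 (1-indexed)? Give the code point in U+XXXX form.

U+00BC

Offset 0: leading byte 0xC2 = 11000010 → 2-byte char #1 = C2 BC.
Leading byte 0xC2 = 11000010 matches 110xxxxx → 2-byte sequence.
Byte 1: 0xC2 = 11000010, payload 00010 (5 bits).
Byte 2: 0xBC = 10111100 (10xxxxxx ✓), payload 111100.
Concatenate: 00010111100 = 0xBC (11 bits → U+00BC).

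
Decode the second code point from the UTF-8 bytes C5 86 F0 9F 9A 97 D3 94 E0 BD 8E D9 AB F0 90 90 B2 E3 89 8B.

U+1F697

Offset 0: leading byte 0xC5 = 11000101 → 2-byte char #1 = C5 86.
Offset 2: leading byte 0xF0 = 11110000 → 4-byte char #2 = F0 9F 9A 97.
Leading byte 0xF0 = 11110000 matches 11110xxx → 4-byte sequence.
Byte 1: 0xF0 = 11110000, payload 000 (3 bits).
Byte 2: 0x9F = 10011111 (10xxxxxx ✓), payload 011111.
Byte 3: 0x9A = 10011010 (10xxxxxx ✓), payload 011010.
Byte 4: 0x97 = 10010111 (10xxxxxx ✓), payload 010111.
Concatenate: 000011111011010010111 = 0x1F697 (21 bits → U+1F697).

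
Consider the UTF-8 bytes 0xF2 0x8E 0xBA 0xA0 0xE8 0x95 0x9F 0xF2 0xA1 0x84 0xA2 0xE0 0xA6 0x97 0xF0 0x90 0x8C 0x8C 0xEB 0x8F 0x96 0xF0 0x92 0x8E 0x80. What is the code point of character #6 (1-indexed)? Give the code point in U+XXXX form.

U+B3D6

Offset 0: leading byte 0xF2 = 11110010 → 4-byte char #1 = F2 8E BA A0.
Offset 4: leading byte 0xE8 = 11101000 → 3-byte char #2 = E8 95 9F.
Offset 7: leading byte 0xF2 = 11110010 → 4-byte char #3 = F2 A1 84 A2.
Offset 11: leading byte 0xE0 = 11100000 → 3-byte char #4 = E0 A6 97.
Offset 14: leading byte 0xF0 = 11110000 → 4-byte char #5 = F0 90 8C 8C.
Offset 18: leading byte 0xEB = 11101011 → 3-byte char #6 = EB 8F 96.
Leading byte 0xEB = 11101011 matches 1110xxxx → 3-byte sequence.
Byte 1: 0xEB = 11101011, payload 1011 (4 bits).
Byte 2: 0x8F = 10001111 (10xxxxxx ✓), payload 001111.
Byte 3: 0x96 = 10010110 (10xxxxxx ✓), payload 010110.
Concatenate: 1011001111010110 = 0xB3D6 (16 bits → U+B3D6).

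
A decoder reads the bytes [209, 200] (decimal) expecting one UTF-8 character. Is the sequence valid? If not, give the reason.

invalid (non-continuation byte where continuation expected)

Leading byte 0xD1 = 11010001 → 2-byte form.
Byte 2 is 0xC8 = 11001000, which is not 10xxxxxx — expected a continuation byte.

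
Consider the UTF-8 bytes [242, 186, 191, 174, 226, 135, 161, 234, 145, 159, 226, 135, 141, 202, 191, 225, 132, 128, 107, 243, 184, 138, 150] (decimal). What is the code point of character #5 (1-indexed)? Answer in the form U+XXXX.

U+02BF

Offset 0: leading byte 0xF2 = 11110010 → 4-byte char #1 = F2 BA BF AE.
Offset 4: leading byte 0xE2 = 11100010 → 3-byte char #2 = E2 87 A1.
Offset 7: leading byte 0xEA = 11101010 → 3-byte char #3 = EA 91 9F.
Offset 10: leading byte 0xE2 = 11100010 → 3-byte char #4 = E2 87 8D.
Offset 13: leading byte 0xCA = 11001010 → 2-byte char #5 = CA BF.
Leading byte 0xCA = 11001010 matches 110xxxxx → 2-byte sequence.
Byte 1: 0xCA = 11001010, payload 01010 (5 bits).
Byte 2: 0xBF = 10111111 (10xxxxxx ✓), payload 111111.
Concatenate: 01010111111 = 0x2BF (11 bits → U+02BF).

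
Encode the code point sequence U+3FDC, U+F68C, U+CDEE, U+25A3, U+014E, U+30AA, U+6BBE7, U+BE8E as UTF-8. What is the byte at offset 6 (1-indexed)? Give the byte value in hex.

0x8C

1-indexed offset 6 is 0-indexed offset 5.
U+3FDC → 3-byte form E3 BF 9C at offsets 0–2.
U+F68C → 3-byte form EF 9A 8C at offsets 3–5.
Offset 5 falls in char 2's range; it's byte 3 of EF 9A 8C = 0x8C.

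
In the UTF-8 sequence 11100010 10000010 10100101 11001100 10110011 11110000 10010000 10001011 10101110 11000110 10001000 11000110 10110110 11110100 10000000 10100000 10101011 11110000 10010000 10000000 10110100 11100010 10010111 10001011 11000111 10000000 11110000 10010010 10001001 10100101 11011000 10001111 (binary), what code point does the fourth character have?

U+0188

Offset 0: leading byte 0xE2 = 11100010 → 3-byte char #1 = E2 82 A5.
Offset 3: leading byte 0xCC = 11001100 → 2-byte char #2 = CC B3.
Offset 5: leading byte 0xF0 = 11110000 → 4-byte char #3 = F0 90 8B AE.
Offset 9: leading byte 0xC6 = 11000110 → 2-byte char #4 = C6 88.
Leading byte 0xC6 = 11000110 matches 110xxxxx → 2-byte sequence.
Byte 1: 0xC6 = 11000110, payload 00110 (5 bits).
Byte 2: 0x88 = 10001000 (10xxxxxx ✓), payload 001000.
Concatenate: 00110001000 = 0x188 (11 bits → U+0188).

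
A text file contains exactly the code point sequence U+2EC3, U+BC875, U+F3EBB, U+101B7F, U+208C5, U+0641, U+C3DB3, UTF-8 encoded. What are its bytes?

U+2EC3: 3-byte form → E2 BB 83.
U+BC875: 4-byte form → F2 BC A1 B5.
U+F3EBB: 4-byte form → F3 B3 BA BB.
U+101B7F: 4-byte form → F4 81 AD BF.
U+208C5: 4-byte form → F0 A0 A3 85.
U+0641: 2-byte form → D9 81.
U+C3DB3: 4-byte form → F3 83 B6 B3.
Concatenated (25 bytes): E2 BB 83 F2 BC A1 B5 F3 B3 BA BB F4 81 AD BF F0 A0 A3 85 D9 81 F3 83 B6 B3.

E2 BB 83 F2 BC A1 B5 F3 B3 BA BB F4 81 AD BF F0 A0 A3 85 D9 81 F3 83 B6 B3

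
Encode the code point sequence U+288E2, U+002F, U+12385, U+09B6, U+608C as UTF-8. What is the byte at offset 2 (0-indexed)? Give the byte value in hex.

0xA3

U+288E2 → 4-byte form F0 A8 A3 A2 at offsets 0–3.
Offset 2 falls in char 1's range; it's byte 3 of F0 A8 A3 A2 = 0xA3.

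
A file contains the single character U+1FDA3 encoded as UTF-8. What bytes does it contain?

F0 9F B6 A3

U+1FDA3 = 0x1FDA3 = 130467 decimal. In range U+10000–U+10FFFF → 4-byte form: 11110xxx 10xxxxxx 10xxxxxx 10xxxxxx.
Binary (21 bits): 000011111110110100011.
Split 3+6+6+6: 000 | 011111 | 110110 | 100011.
Byte 1: 11110000 = 0xF0.
Byte 2: 10011111 = 0x9F.
Byte 3: 10110110 = 0xB6.
Byte 4: 10100011 = 0xA3.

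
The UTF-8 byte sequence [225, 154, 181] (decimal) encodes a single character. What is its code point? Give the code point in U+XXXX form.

U+16B5

Leading byte 0xE1 = 11100001 matches 1110xxxx → 3-byte sequence.
Byte 1: 0xE1 = 11100001, payload 0001 (4 bits).
Byte 2: 0x9A = 10011010 (10xxxxxx ✓), payload 011010.
Byte 3: 0xB5 = 10110101 (10xxxxxx ✓), payload 110101.
Concatenate: 0001011010110101 = 0x16B5 (16 bits → U+16B5).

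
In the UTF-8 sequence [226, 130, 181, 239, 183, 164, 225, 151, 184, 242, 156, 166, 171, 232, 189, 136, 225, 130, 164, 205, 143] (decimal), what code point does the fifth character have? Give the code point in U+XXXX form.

Offset 0: leading byte 0xE2 = 11100010 → 3-byte char #1 = E2 82 B5.
Offset 3: leading byte 0xEF = 11101111 → 3-byte char #2 = EF B7 A4.
Offset 6: leading byte 0xE1 = 11100001 → 3-byte char #3 = E1 97 B8.
Offset 9: leading byte 0xF2 = 11110010 → 4-byte char #4 = F2 9C A6 AB.
Offset 13: leading byte 0xE8 = 11101000 → 3-byte char #5 = E8 BD 88.
Leading byte 0xE8 = 11101000 matches 1110xxxx → 3-byte sequence.
Byte 1: 0xE8 = 11101000, payload 1000 (4 bits).
Byte 2: 0xBD = 10111101 (10xxxxxx ✓), payload 111101.
Byte 3: 0x88 = 10001000 (10xxxxxx ✓), payload 001000.
Concatenate: 1000111101001000 = 0x8F48 (16 bits → U+8F48).

U+8F48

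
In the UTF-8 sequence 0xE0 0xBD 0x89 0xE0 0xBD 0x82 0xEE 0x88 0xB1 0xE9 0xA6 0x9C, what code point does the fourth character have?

Offset 0: leading byte 0xE0 = 11100000 → 3-byte char #1 = E0 BD 89.
Offset 3: leading byte 0xE0 = 11100000 → 3-byte char #2 = E0 BD 82.
Offset 6: leading byte 0xEE = 11101110 → 3-byte char #3 = EE 88 B1.
Offset 9: leading byte 0xE9 = 11101001 → 3-byte char #4 = E9 A6 9C.
Leading byte 0xE9 = 11101001 matches 1110xxxx → 3-byte sequence.
Byte 1: 0xE9 = 11101001, payload 1001 (4 bits).
Byte 2: 0xA6 = 10100110 (10xxxxxx ✓), payload 100110.
Byte 3: 0x9C = 10011100 (10xxxxxx ✓), payload 011100.
Concatenate: 1001100110011100 = 0x999C (16 bits → U+999C).

U+999C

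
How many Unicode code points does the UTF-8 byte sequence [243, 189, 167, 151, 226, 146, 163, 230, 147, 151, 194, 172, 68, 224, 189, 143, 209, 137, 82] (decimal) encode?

8

Byte at offset 0: 0xF3 = 11110011 → 4-byte char (#1). Advance 4.
Byte at offset 4: 0xE2 = 11100010 → 3-byte char (#2). Advance 3.
Byte at offset 7: 0xE6 = 11100110 → 3-byte char (#3). Advance 3.
Byte at offset 10: 0xC2 = 11000010 → 2-byte char (#4). Advance 2.
Byte at offset 12: 0x44 = 01000100 → 1-byte char (#5). Advance 1.
Byte at offset 13: 0xE0 = 11100000 → 3-byte char (#6). Advance 3.
Byte at offset 16: 0xD1 = 11010001 → 2-byte char (#7). Advance 2.
Byte at offset 18: 0x52 = 01010010 → 1-byte char (#8). Advance 1.
Reached end at offset 19 after 8 code points.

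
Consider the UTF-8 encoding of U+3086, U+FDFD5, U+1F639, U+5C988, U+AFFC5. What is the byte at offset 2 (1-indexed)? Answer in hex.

1-indexed offset 2 is 0-indexed offset 1.
U+3086 → 3-byte form E3 82 86 at offsets 0–2.
Offset 1 falls in char 1's range; it's byte 2 of E3 82 86 = 0x82.

0x82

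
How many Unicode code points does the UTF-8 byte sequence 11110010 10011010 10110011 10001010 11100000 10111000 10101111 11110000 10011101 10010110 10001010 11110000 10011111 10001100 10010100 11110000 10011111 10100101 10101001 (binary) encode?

Byte at offset 0: 0xF2 = 11110010 → 4-byte char (#1). Advance 4.
Byte at offset 4: 0xE0 = 11100000 → 3-byte char (#2). Advance 3.
Byte at offset 7: 0xF0 = 11110000 → 4-byte char (#3). Advance 4.
Byte at offset 11: 0xF0 = 11110000 → 4-byte char (#4). Advance 4.
Byte at offset 15: 0xF0 = 11110000 → 4-byte char (#5). Advance 4.
Reached end at offset 19 after 5 code points.

5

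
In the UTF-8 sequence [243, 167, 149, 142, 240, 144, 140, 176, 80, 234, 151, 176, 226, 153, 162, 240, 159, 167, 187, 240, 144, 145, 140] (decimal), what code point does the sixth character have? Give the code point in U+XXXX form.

U+1F9FB

Offset 0: leading byte 0xF3 = 11110011 → 4-byte char #1 = F3 A7 95 8E.
Offset 4: leading byte 0xF0 = 11110000 → 4-byte char #2 = F0 90 8C B0.
Offset 8: leading byte 0x50 = 01010000 → 1-byte char #3 = 50.
Offset 9: leading byte 0xEA = 11101010 → 3-byte char #4 = EA 97 B0.
Offset 12: leading byte 0xE2 = 11100010 → 3-byte char #5 = E2 99 A2.
Offset 15: leading byte 0xF0 = 11110000 → 4-byte char #6 = F0 9F A7 BB.
Leading byte 0xF0 = 11110000 matches 11110xxx → 4-byte sequence.
Byte 1: 0xF0 = 11110000, payload 000 (3 bits).
Byte 2: 0x9F = 10011111 (10xxxxxx ✓), payload 011111.
Byte 3: 0xA7 = 10100111 (10xxxxxx ✓), payload 100111.
Byte 4: 0xBB = 10111011 (10xxxxxx ✓), payload 111011.
Concatenate: 000011111100111111011 = 0x1F9FB (21 bits → U+1F9FB).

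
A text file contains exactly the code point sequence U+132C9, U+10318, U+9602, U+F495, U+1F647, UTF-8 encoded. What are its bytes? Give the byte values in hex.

U+132C9: 4-byte form → F0 93 8B 89.
U+10318: 4-byte form → F0 90 8C 98.
U+9602: 3-byte form → E9 98 82.
U+F495: 3-byte form → EF 92 95.
U+1F647: 4-byte form → F0 9F 99 87.
Concatenated (18 bytes): F0 93 8B 89 F0 90 8C 98 E9 98 82 EF 92 95 F0 9F 99 87.

F0 93 8B 89 F0 90 8C 98 E9 98 82 EF 92 95 F0 9F 99 87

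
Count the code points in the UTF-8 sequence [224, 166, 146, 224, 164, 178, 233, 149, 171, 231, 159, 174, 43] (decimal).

5

Byte at offset 0: 0xE0 = 11100000 → 3-byte char (#1). Advance 3.
Byte at offset 3: 0xE0 = 11100000 → 3-byte char (#2). Advance 3.
Byte at offset 6: 0xE9 = 11101001 → 3-byte char (#3). Advance 3.
Byte at offset 9: 0xE7 = 11100111 → 3-byte char (#4). Advance 3.
Byte at offset 12: 0x2B = 00101011 → 1-byte char (#5). Advance 1.
Reached end at offset 13 after 5 code points.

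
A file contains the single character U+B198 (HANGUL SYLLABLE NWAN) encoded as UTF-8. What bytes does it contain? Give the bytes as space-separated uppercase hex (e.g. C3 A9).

U+B198 = 0xB198 = 45464 decimal. In range U+0800–U+FFFF → 3-byte form: 1110xxxx 10xxxxxx 10xxxxxx.
Binary (16 bits): 1011000110011000.
Split 4+6+6: 1011 | 000110 | 011000.
Byte 1: 11101011 = 0xEB.
Byte 2: 10000110 = 0x86.
Byte 3: 10011000 = 0x98.

EB 86 98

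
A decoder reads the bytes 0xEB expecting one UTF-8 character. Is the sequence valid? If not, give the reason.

Leading byte 0xEB = 11101011 → 3-byte form, but only 1 byte is present.

invalid (sequence truncated)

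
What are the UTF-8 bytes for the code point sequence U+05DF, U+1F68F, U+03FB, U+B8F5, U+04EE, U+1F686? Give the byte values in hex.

D7 9F F0 9F 9A 8F CF BB EB A3 B5 D3 AE F0 9F 9A 86

U+05DF: 2-byte form → D7 9F.
U+1F68F: 4-byte form → F0 9F 9A 8F.
U+03FB: 2-byte form → CF BB.
U+B8F5: 3-byte form → EB A3 B5.
U+04EE: 2-byte form → D3 AE.
U+1F686: 4-byte form → F0 9F 9A 86.
Concatenated (17 bytes): D7 9F F0 9F 9A 8F CF BB EB A3 B5 D3 AE F0 9F 9A 86.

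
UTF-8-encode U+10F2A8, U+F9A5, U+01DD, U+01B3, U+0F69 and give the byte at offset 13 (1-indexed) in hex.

1-indexed offset 13 is 0-indexed offset 12.
U+10F2A8 → 4-byte form F4 8F 8A A8 at offsets 0–3.
U+F9A5 → 3-byte form EF A6 A5 at offsets 4–6.
U+01DD → 2-byte form C7 9D at offsets 7–8.
U+01B3 → 2-byte form C6 B3 at offsets 9–10.
U+0F69 → 3-byte form E0 BD A9 at offsets 11–13.
Offset 12 falls in char 5's range; it's byte 2 of E0 BD A9 = 0xBD.

0xBD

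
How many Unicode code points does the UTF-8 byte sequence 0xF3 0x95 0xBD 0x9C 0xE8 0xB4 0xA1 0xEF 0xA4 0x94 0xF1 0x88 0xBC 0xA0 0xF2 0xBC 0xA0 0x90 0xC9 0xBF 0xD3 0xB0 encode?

Byte at offset 0: 0xF3 = 11110011 → 4-byte char (#1). Advance 4.
Byte at offset 4: 0xE8 = 11101000 → 3-byte char (#2). Advance 3.
Byte at offset 7: 0xEF = 11101111 → 3-byte char (#3). Advance 3.
Byte at offset 10: 0xF1 = 11110001 → 4-byte char (#4). Advance 4.
Byte at offset 14: 0xF2 = 11110010 → 4-byte char (#5). Advance 4.
Byte at offset 18: 0xC9 = 11001001 → 2-byte char (#6). Advance 2.
Byte at offset 20: 0xD3 = 11010011 → 2-byte char (#7). Advance 2.
Reached end at offset 22 after 7 code points.

7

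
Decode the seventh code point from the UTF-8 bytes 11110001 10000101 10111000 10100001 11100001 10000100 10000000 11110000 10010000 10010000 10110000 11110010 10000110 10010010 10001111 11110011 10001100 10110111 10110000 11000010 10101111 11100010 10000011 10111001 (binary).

Offset 0: leading byte 0xF1 = 11110001 → 4-byte char #1 = F1 85 B8 A1.
Offset 4: leading byte 0xE1 = 11100001 → 3-byte char #2 = E1 84 80.
Offset 7: leading byte 0xF0 = 11110000 → 4-byte char #3 = F0 90 90 B0.
Offset 11: leading byte 0xF2 = 11110010 → 4-byte char #4 = F2 86 92 8F.
Offset 15: leading byte 0xF3 = 11110011 → 4-byte char #5 = F3 8C B7 B0.
Offset 19: leading byte 0xC2 = 11000010 → 2-byte char #6 = C2 AF.
Offset 21: leading byte 0xE2 = 11100010 → 3-byte char #7 = E2 83 B9.
Leading byte 0xE2 = 11100010 matches 1110xxxx → 3-byte sequence.
Byte 1: 0xE2 = 11100010, payload 0010 (4 bits).
Byte 2: 0x83 = 10000011 (10xxxxxx ✓), payload 000011.
Byte 3: 0xB9 = 10111001 (10xxxxxx ✓), payload 111001.
Concatenate: 0010000011111001 = 0x20F9 (16 bits → U+20F9).

U+20F9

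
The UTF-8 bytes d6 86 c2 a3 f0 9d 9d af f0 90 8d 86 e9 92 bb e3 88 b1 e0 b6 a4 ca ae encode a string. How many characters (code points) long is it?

8

Byte at offset 0: 0xD6 = 11010110 → 2-byte char (#1). Advance 2.
Byte at offset 2: 0xC2 = 11000010 → 2-byte char (#2). Advance 2.
Byte at offset 4: 0xF0 = 11110000 → 4-byte char (#3). Advance 4.
Byte at offset 8: 0xF0 = 11110000 → 4-byte char (#4). Advance 4.
Byte at offset 12: 0xE9 = 11101001 → 3-byte char (#5). Advance 3.
Byte at offset 15: 0xE3 = 11100011 → 3-byte char (#6). Advance 3.
Byte at offset 18: 0xE0 = 11100000 → 3-byte char (#7). Advance 3.
Byte at offset 21: 0xCA = 11001010 → 2-byte char (#8). Advance 2.
Reached end at offset 23 after 8 code points.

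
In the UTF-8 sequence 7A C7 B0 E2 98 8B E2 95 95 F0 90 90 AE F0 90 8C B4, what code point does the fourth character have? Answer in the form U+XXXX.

Offset 0: leading byte 0x7A = 01111010 → 1-byte char #1 = 7A.
Offset 1: leading byte 0xC7 = 11000111 → 2-byte char #2 = C7 B0.
Offset 3: leading byte 0xE2 = 11100010 → 3-byte char #3 = E2 98 8B.
Offset 6: leading byte 0xE2 = 11100010 → 3-byte char #4 = E2 95 95.
Leading byte 0xE2 = 11100010 matches 1110xxxx → 3-byte sequence.
Byte 1: 0xE2 = 11100010, payload 0010 (4 bits).
Byte 2: 0x95 = 10010101 (10xxxxxx ✓), payload 010101.
Byte 3: 0x95 = 10010101 (10xxxxxx ✓), payload 010101.
Concatenate: 0010010101010101 = 0x2555 (16 bits → U+2555).

U+2555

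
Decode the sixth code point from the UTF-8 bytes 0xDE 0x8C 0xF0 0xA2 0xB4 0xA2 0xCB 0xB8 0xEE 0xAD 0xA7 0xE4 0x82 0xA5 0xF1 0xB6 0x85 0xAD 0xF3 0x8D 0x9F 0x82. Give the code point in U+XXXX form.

Offset 0: leading byte 0xDE = 11011110 → 2-byte char #1 = DE 8C.
Offset 2: leading byte 0xF0 = 11110000 → 4-byte char #2 = F0 A2 B4 A2.
Offset 6: leading byte 0xCB = 11001011 → 2-byte char #3 = CB B8.
Offset 8: leading byte 0xEE = 11101110 → 3-byte char #4 = EE AD A7.
Offset 11: leading byte 0xE4 = 11100100 → 3-byte char #5 = E4 82 A5.
Offset 14: leading byte 0xF1 = 11110001 → 4-byte char #6 = F1 B6 85 AD.
Leading byte 0xF1 = 11110001 matches 11110xxx → 4-byte sequence.
Byte 1: 0xF1 = 11110001, payload 001 (3 bits).
Byte 2: 0xB6 = 10110110 (10xxxxxx ✓), payload 110110.
Byte 3: 0x85 = 10000101 (10xxxxxx ✓), payload 000101.
Byte 4: 0xAD = 10101101 (10xxxxxx ✓), payload 101101.
Concatenate: 001110110000101101101 = 0x7616D (21 bits → U+7616D).

U+7616D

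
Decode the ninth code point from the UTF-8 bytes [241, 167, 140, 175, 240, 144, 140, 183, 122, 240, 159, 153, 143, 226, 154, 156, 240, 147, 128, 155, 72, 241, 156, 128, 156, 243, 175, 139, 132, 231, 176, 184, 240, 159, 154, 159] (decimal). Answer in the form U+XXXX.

Offset 0: leading byte 0xF1 = 11110001 → 4-byte char #1 = F1 A7 8C AF.
Offset 4: leading byte 0xF0 = 11110000 → 4-byte char #2 = F0 90 8C B7.
Offset 8: leading byte 0x7A = 01111010 → 1-byte char #3 = 7A.
Offset 9: leading byte 0xF0 = 11110000 → 4-byte char #4 = F0 9F 99 8F.
Offset 13: leading byte 0xE2 = 11100010 → 3-byte char #5 = E2 9A 9C.
Offset 16: leading byte 0xF0 = 11110000 → 4-byte char #6 = F0 93 80 9B.
Offset 20: leading byte 0x48 = 01001000 → 1-byte char #7 = 48.
Offset 21: leading byte 0xF1 = 11110001 → 4-byte char #8 = F1 9C 80 9C.
Offset 25: leading byte 0xF3 = 11110011 → 4-byte char #9 = F3 AF 8B 84.
Leading byte 0xF3 = 11110011 matches 11110xxx → 4-byte sequence.
Byte 1: 0xF3 = 11110011, payload 011 (3 bits).
Byte 2: 0xAF = 10101111 (10xxxxxx ✓), payload 101111.
Byte 3: 0x8B = 10001011 (10xxxxxx ✓), payload 001011.
Byte 4: 0x84 = 10000100 (10xxxxxx ✓), payload 000100.
Concatenate: 011101111001011000100 = 0xEF2C4 (21 bits → U+EF2C4).

U+EF2C4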